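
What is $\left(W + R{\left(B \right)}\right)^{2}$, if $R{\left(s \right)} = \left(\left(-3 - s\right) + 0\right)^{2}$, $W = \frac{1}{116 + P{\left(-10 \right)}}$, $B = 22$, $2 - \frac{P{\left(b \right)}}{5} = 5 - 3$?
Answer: $\frac{5256395001}{13456} \approx 3.9064 \cdot 10^{5}$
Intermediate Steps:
$P{\left(b \right)} = 0$ ($P{\left(b \right)} = 10 - 5 \left(5 - 3\right) = 10 - 10 = 0$)
$W = \frac{1}{116}$ ($W = \frac{1}{116 + 0} = \frac{1}{116} \approx 0.0086207$)
$R{\left(s \right)} = \left(-3 - s\right)^{2}$
$\left(W + R{\left(B \right)}\right)^{2} = \left(\frac{1}{116} + \left(3 + 22\right)^{2}\right)^{2} = \left(\frac{1}{116} + 25^{2}\right)^{2} = \left(\frac{1}{116} + 625\right)^{2} = \left(\frac{72501}{116}\right)^{2} = \frac{5256395001}{13456}$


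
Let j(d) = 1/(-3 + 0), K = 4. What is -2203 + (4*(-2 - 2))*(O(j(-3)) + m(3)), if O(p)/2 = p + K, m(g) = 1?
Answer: -7009/3 ≈ -2336.3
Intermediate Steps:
j(d) = -⅓ (j(d) = 1/(-3) = -⅓)
O(p) = 8 + 2*p (O(p) = 2*(p + 4) = 2*(4 + p) = 8 + 2*p)
-2203 + (4*(-2 - 2))*(O(j(-3)) + m(3)) = -2203 + (4*(-2 - 2))*((8 + 2*(-⅓)) + 1) = -2203 + (4*(-4))*((8 - ⅔) + 1) = -2203 - 16*(22/3 + 1) = -2203 - 16*25/3 = -2203 - 400/3 = -7009/3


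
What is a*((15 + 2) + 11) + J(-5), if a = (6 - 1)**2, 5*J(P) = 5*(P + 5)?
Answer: 700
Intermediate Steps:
J(P) = 5 + P (J(P) = (5*(P + 5))/5 = (5*(5 + P))/5 = (25 + 5*P)/5 = 5 + P)
a = 25 (a = 5**2 = 25)
a*((15 + 2) + 11) + J(-5) = 25*((15 + 2) + 11) + (5 - 5) = 25*(17 + 11) + 0 = 25*28 + 0 = 700 + 0 = 700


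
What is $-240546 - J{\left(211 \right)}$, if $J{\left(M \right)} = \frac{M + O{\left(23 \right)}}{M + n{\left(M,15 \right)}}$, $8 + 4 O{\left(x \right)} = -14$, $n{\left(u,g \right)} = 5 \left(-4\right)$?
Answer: $- \frac{91888983}{382} \approx -2.4055 \cdot 10^{5}$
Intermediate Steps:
$n{\left(u,g \right)} = -20$
$O{\left(x \right)} = - \frac{11}{2}$ ($O{\left(x \right)} = -2 + \frac{1}{4} \left(-14\right) = -2 - \frac{7}{2} = - \frac{11}{2}$)
$J{\left(M \right)} = \frac{- \frac{11}{2} + M}{-20 + M}$ ($J{\left(M \right)} = \frac{M - \frac{11}{2}}{M - 20} = \frac{- \frac{11}{2} + M}{-20 + M}$)
$-240546 - J{\left(211 \right)} = -240546 - \frac{- \frac{11}{2} + 211}{-20 + 211} = -240546 - \frac{1}{191} \cdot \frac{411}{2} = -240546 - \frac{411}{382} = - \frac{91888983}{382}$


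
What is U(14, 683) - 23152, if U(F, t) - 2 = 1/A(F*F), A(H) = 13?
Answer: -300949/13 ≈ -23150.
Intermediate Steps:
U(F, t) = 27/13 (U(F, t) = 2 + 1/13 = 27/13)
U(14, 683) - 23152 = 27/13 - 23152 = -300949/13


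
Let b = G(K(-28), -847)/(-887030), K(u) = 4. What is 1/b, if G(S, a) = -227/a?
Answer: -751314410/227 ≈ -3.3098e+6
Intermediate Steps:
b = -227/751314410 (b = -227/(-847)/(-887030) = -227*(-1/847)*(-1/887030) = (227/847)*(-1/887030) = -227/751314410 ≈ -3.0214e-7)
1/b = 1/(-227/751314410) = -751314410/227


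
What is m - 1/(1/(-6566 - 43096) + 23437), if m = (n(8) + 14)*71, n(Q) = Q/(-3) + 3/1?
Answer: 3553472929543/3491784879 ≈ 1017.7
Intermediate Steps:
n(Q) = 3 - Q/3 (n(Q) = Q*(-⅓) + 3*1 = -Q/3 + 3 = 3 - Q/3)
m = 3053/3 (m = ((3 - ⅓*8) + 14)*71 = ((3 - 8/3) + 14)*71 = (⅓ + 14)*71 = (43/3)*71 = 3053/3 ≈ 1017.7)
m - 1/(1/(-6566 - 43096) + 23437) = 3053/3 - 1/(1/(-6566 - 43096) + 23437) = 3053/3 - 1/(1/(-49662) + 23437) = 3053/3 - 1/(-1/49662 + 23437) = 3053/3 - 1/1163928293/49662 = 3053/3 - 1*49662/1163928293 = 3053/3 - 49662/1163928293 = 3553472929543/3491784879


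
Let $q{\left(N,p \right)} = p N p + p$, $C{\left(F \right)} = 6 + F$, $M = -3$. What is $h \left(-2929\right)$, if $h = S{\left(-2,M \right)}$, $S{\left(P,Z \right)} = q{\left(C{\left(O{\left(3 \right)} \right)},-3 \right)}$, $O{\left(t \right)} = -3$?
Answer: $-70296$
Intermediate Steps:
$q{\left(N,p \right)} = p + N p^{2}$ ($q{\left(N,p \right)} = N p p + p = N p^{2} + p = p + N p^{2}$)
$S{\left(P,Z \right)} = 24$ ($S{\left(P,Z \right)} = - 3 \left(1 + \left(6 - 3\right) \left(-3\right)\right) = - 3 \left(1 + 3 \left(-3\right)\right) = - 3 \left(1 - 9\right) = \left(-3\right) \left(-8\right) = 24$)
$h = 24$
$h \left(-2929\right) = 24 \left(-2929\right) = -70296$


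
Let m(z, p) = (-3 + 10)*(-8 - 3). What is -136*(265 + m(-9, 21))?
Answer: -25568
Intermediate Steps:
m(z, p) = -77 (m(z, p) = 7*(-11) = -77)
-136*(265 + m(-9, 21)) = -136*(265 - 77) = -136*188 = -25568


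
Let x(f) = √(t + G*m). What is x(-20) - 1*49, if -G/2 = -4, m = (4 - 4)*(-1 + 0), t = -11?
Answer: -49 + I*√11 ≈ -49.0 + 3.3166*I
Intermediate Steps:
m = 0 (m = 0*(-1) = 0)
G = 8 (G = -2*(-4) = 8)
x(f) = I*√11 (x(f) = √(-11 + 8*0) = √(-11 + 0) = √(-11) = I*√11)
x(-20) - 1*49 = I*√11 - 1*49 = I*√11 - 49 = -49 + I*√11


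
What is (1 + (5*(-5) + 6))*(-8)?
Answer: 144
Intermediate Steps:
(1 + (5*(-5) + 6))*(-8) = (1 + (-25 + 6))*(-8) = (1 - 19)*(-8) = -18*(-8) = 144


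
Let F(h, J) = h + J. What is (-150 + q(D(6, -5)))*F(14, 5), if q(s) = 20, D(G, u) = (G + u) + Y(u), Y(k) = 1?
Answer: -2470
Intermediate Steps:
F(h, J) = J + h
D(G, u) = 1 + G + u (D(G, u) = (G + u) + 1 = 1 + G + u)
(-150 + q(D(6, -5)))*F(14, 5) = (-150 + 20)*(5 + 14) = -130*19 = -2470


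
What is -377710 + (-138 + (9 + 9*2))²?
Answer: -365389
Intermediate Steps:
-377710 + (-138 + (9 + 9*2))² = -377710 + (-138 + (9 + 18))² = -377710 + (-138 + 27)² = -377710 + (-111)² = -377710 + 12321 = -365389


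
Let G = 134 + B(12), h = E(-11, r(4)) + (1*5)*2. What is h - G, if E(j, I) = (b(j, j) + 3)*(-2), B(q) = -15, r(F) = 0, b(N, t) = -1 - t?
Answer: -135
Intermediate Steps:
E(j, I) = -4 + 2*j (E(j, I) = ((-1 - j) + 3)*(-2) = (2 - j)*(-2) = -4 + 2*j)
h = -16 (h = (-4 + 2*(-11)) + (1*5)*2 = (-4 - 22) + 5*2 = -26 + 10 = -16)
G = 119 (G = 134 - 15 = 119)
h - G = -16 - 1*119 = -16 - 119 = -135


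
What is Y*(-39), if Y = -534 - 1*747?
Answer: 49959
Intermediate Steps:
Y = -1281 (Y = -534 - 747 = -1281)
Y*(-39) = -1281*(-39) = 49959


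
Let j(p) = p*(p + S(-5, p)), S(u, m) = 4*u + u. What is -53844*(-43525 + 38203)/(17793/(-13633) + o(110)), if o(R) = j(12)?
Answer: -186030573864/102121 ≈ -1.8217e+6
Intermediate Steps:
S(u, m) = 5*u
j(p) = p*(-25 + p) (j(p) = p*(p + 5*(-5)) = p*(p - 25) = p*(-25 + p))
o(R) = -156 (o(R) = 12*(-25 + 12) = 12*(-13) = -156)
-53844*(-43525 + 38203)/(17793/(-13633) + o(110)) = -53844*(-43525 + 38203)/(17793/(-13633) - 156) = -53844*(-5322/(17793*(-1/13633) - 156)) = -53844*(-5322/(-17793/13633 - 156)) = -53844/((-2144541/13633*(-1/5322))) = -53844/714847/24184942 = -53844*24184942/714847 = -186030573864/102121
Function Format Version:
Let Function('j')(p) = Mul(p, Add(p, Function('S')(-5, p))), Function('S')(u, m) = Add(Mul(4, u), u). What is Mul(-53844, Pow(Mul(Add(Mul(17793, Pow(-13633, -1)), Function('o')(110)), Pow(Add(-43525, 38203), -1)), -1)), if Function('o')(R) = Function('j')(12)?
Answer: Rational(-186030573864, 102121) ≈ -1.8217e+6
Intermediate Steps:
Function('S')(u, m) = Mul(5, u)
Function('j')(p) = Mul(p, Add(-25, p)) (Function('j')(p) = Mul(p, Add(p, Mul(5, -5))) = Mul(p, Add(p, -25)) = Mul(p, Add(-25, p)))
Function('o')(R) = -156 (Function('o')(R) = Mul(12, Add(-25, 12)) = Mul(12, -13) = -156)
Mul(-53844, Pow(Mul(Add(Mul(17793, Pow(-13633, -1)), Function('o')(110)), Pow(Add(-43525, 38203), -1)), -1)) = Mul(-53844, Pow(Mul(Add(Mul(17793, Pow(-13633, -1)), -156), Pow(Add(-43525, 38203), -1)), -1)) = Mul(-53844, Pow(Mul(Add(Mul(17793, Rational(-1, 13633)), -156), Pow(-5322, -1)), -1)) = Mul(-53844, Pow(Mul(Add(Rational(-17793, 13633), -156), Rational(-1, 5322)), -1)) = Mul(-53844, Pow(Mul(Rational(-2144541, 13633), Rational(-1, 5322)), -1)) = Mul(-53844, Pow(Rational(714847, 24184942), -1)) = Mul(-53844, Rational(24184942, 714847)) = Rational(-186030573864, 102121)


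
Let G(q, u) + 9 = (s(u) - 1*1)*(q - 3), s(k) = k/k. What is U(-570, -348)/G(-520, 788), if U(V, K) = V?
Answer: 190/3 ≈ 63.333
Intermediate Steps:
s(k) = 1
G(q, u) = -9 (G(q, u) = -9 + (1 - 1*1)*(q - 3) = -9 + (1 - 1)*(-3 + q) = -9 + 0*(-3 + q) = -9 + 0 = -9)
U(-570, -348)/G(-520, 788) = -570/(-9) = -570*(-1/9) = 190/3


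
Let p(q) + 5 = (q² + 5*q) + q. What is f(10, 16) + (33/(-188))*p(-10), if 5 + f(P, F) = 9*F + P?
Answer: 26857/188 ≈ 142.86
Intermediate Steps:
f(P, F) = -5 + P + 9*F (f(P, F) = -5 + (9*F + P) = -5 + (P + 9*F) = -5 + P + 9*F)
p(q) = -5 + q² + 6*q (p(q) = -5 + ((q² + 5*q) + q) = -5 + (q² + 6*q) = -5 + q² + 6*q)
f(10, 16) + (33/(-188))*p(-10) = (-5 + 10 + 9*16) + (33/(-188))*(-5 + (-10)² + 6*(-10)) = (-5 + 10 + 144) + (33*(-1/188))*(-5 + 100 - 60) = 149 - 33/188*35 = 149 - 1155/188 = 26857/188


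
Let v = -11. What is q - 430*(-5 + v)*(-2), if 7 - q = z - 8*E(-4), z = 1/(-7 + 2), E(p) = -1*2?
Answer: -68844/5 ≈ -13769.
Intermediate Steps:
E(p) = -2
z = -⅕ (z = 1/(-5) = -⅕ ≈ -0.20000)
q = -44/5 (q = 7 - (-⅕ - 8*(-2)) = 7 - (-⅕ + 16) = 7 - 1*79/5 = 7 - 79/5 = -44/5 ≈ -8.8000)
q - 430*(-5 + v)*(-2) = -44/5 - 430*(-5 - 11)*(-2) = -44/5 - (-6880)*(-2) = -44/5 - 430*32 = -44/5 - 13760 = -68844/5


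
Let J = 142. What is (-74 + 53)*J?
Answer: -2982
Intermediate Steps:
(-74 + 53)*J = (-74 + 53)*142 = -21*142 = -2982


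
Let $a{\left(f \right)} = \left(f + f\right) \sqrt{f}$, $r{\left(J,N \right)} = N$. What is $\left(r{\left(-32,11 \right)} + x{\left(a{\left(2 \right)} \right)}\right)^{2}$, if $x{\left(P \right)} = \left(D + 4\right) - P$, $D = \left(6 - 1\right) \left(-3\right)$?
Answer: $32$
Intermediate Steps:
$D = -15$ ($D = 5 \left(-3\right) = -15$)
$a{\left(f \right)} = 2 f^{\frac{3}{2}}$ ($a{\left(f \right)} = 2 f \sqrt{f} = 2 f^{\frac{3}{2}}$)
$x{\left(P \right)} = -11 - P$ ($x{\left(P \right)} = \left(-15 + 4\right) - P = -11 - P$)
$\left(r{\left(-32,11 \right)} + x{\left(a{\left(2 \right)} \right)}\right)^{2} = \left(11 - \left(11 + 2 \cdot 2^{\frac{3}{2}}\right)\right)^{2} = \left(11 - \left(11 + 2 \cdot 2 \sqrt{2}\right)\right)^{2} = \left(11 - \left(11 + 4 \sqrt{2}\right)\right)^{2} = \left(- 4 \sqrt{2}\right)^{2} = 32$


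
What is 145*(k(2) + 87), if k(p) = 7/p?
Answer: 26245/2 ≈ 13123.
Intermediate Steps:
145*(k(2) + 87) = 145*(7/2 + 87) = 145*(181/2) = 26245/2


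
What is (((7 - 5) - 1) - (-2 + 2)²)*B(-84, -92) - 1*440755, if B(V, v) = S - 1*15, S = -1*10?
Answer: -440780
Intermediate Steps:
S = -10
B(V, v) = -25 (B(V, v) = -10 - 1*15 = -10 - 15 = -25)
(((7 - 5) - 1) - (-2 + 2)²)*B(-84, -92) - 1*440755 = (((7 - 5) - 1) - (-2 + 2)²)*(-25) - 1*440755 = ((2 - 1) - 1*0²)*(-25) - 440755 = (1 - 1*0)*(-25) - 440755 = (1 + 0)*(-25) - 440755 = 1*(-25) - 440755 = -25 - 440755 = -440780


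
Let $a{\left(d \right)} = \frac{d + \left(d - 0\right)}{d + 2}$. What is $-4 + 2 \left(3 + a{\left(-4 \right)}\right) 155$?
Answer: $2166$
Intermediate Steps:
$a{\left(d \right)} = \frac{2 d}{2 + d}$ ($a{\left(d \right)} = \frac{d + \left(d + 0\right)}{2 + d} = \frac{d + d}{2 + d} = \frac{2 d}{2 + d}$)
$-4 + 2 \left(3 + a{\left(-4 \right)}\right) 155 = -4 + 2 \left(3 + 2 \left(-4\right) \frac{1}{2 - 4}\right) 155 = -4 + 2 \left(3 + 2 \left(-4\right) \frac{1}{-2}\right) 155 = -4 + 2 \left(3 + 2 \left(-4\right) \left(- \frac{1}{2}\right)\right) 155 = -4 + 2 \left(3 + 4\right) 155 = -4 + 2 \cdot 7 \cdot 155 = -4 + 14 \cdot 155 = -4 + 2170 = 2166$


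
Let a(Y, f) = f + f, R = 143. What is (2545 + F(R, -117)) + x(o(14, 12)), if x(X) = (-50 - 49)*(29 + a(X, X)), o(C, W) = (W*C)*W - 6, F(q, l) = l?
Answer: -398423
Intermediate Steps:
a(Y, f) = 2*f
o(C, W) = -6 + C*W² (o(C, W) = (C*W)*W - 6 = C*W² - 6 = -6 + C*W²)
x(X) = -2871 - 198*X (x(X) = (-50 - 49)*(29 + 2*X) = -99*(29 + 2*X) = -2871 - 198*X)
(2545 + F(R, -117)) + x(o(14, 12)) = (2545 - 117) + (-2871 - 198*(-6 + 14*12²)) = 2428 + (-2871 - 198*(-6 + 14*144)) = 2428 + (-2871 - 198*(-6 + 2016)) = 2428 + (-2871 - 198*2010) = 2428 + (-2871 - 397980) = 2428 - 400851 = -398423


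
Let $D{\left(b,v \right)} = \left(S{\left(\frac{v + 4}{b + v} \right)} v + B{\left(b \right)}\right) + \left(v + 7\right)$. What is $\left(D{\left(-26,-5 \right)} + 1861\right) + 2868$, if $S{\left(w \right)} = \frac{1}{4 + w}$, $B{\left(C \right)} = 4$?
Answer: $\frac{118344}{25} \approx 4733.8$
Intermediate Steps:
$D{\left(b,v \right)} = 11 + v + \frac{v}{4 + \frac{4 + v}{b + v}}$ ($D{\left(b,v \right)} = \left(\frac{v}{4 + \frac{v + 4}{b + v}} + 4\right) + \left(v + 7\right) = \left(\frac{v}{4 + \frac{4 + v}{b + v}} + 4\right) + \left(7 + v\right) = \left(4 + \frac{v}{4 + \frac{4 + v}{b + v}}\right) + \left(7 + v\right) = 11 + v + \frac{v}{4 + \frac{4 + v}{b + v}}$)
$\left(D{\left(-26,-5 \right)} + 1861\right) + 2868 = \left(\left(11 - 5 - \frac{5}{4 + \frac{4 - 5}{-26 - 5}}\right) + 1861\right) + 2868 = \left(\left(11 - 5 - \frac{5}{4 + \frac{1}{-31} \left(-1\right)}\right) + 1861\right) + 2868 = \left(\left(11 - 5 - \frac{5}{4 - - \frac{1}{31}}\right) + 1861\right) + 2868 = \left(\left(11 - 5 - \frac{5}{4 + \frac{1}{31}}\right) + 1861\right) + 2868 = \left(\left(11 - 5 - \frac{5}{\frac{125}{31}}\right) + 1861\right) + 2868 = \left(\left(11 - 5 - \frac{31}{25}\right) + 1861\right) + 2868 = \left(\frac{119}{25} + 1861\right) + 2868 = \frac{46644}{25} + 2868 = \frac{118344}{25}$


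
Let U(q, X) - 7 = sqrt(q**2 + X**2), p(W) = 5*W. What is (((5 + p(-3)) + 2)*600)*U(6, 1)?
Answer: -33600 - 4800*sqrt(37) ≈ -62797.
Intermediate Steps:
U(q, X) = 7 + sqrt(X**2 + q**2) (U(q, X) = 7 + sqrt(q**2 + X**2) = 7 + sqrt(X**2 + q**2))
(((5 + p(-3)) + 2)*600)*U(6, 1) = (((5 + 5*(-3)) + 2)*600)*(7 + sqrt(1**2 + 6**2)) = (((5 - 15) + 2)*600)*(7 + sqrt(1 + 36)) = ((-10 + 2)*600)*(7 + sqrt(37)) = (-8*600)*(7 + sqrt(37)) = -4800*(7 + sqrt(37)) = -33600 - 4800*sqrt(37)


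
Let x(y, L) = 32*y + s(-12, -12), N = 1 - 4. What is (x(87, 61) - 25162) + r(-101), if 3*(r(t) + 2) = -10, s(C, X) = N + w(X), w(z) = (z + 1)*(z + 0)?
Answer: -66763/3 ≈ -22254.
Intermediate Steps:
w(z) = z*(1 + z) (w(z) = (1 + z)*z = z*(1 + z))
N = -3
s(C, X) = -3 + X*(1 + X)
r(t) = -16/3 (r(t) = -2 + (⅓)*(-10) = -2 - 10/3 = -16/3)
x(y, L) = 129 + 32*y (x(y, L) = 32*y + (-3 - 12*(1 - 12)) = 32*y + (-3 - 12*(-11)) = 32*y + (-3 + 132) = 32*y + 129 = 129 + 32*y)
(x(87, 61) - 25162) + r(-101) = ((129 + 32*87) - 25162) - 16/3 = ((129 + 2784) - 25162) - 16/3 = (2913 - 25162) - 16/3 = -22249 - 16/3 = -66763/3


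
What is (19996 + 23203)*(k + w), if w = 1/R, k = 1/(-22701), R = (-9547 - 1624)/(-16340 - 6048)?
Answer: 21954544675583/253592871 ≈ 86574.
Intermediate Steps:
R = 11171/22388 (R = -11171/(-22388) = -11171*(-1/22388) = 11171/22388 ≈ 0.49897)
k = -1/22701 ≈ -4.4051e-5
w = 22388/11171 (w = 1/(11171/22388) = 22388/11171 ≈ 2.0041)
(19996 + 23203)*(k + w) = (19996 + 23203)*(-1/22701 + 22388/11171) = 43199*(508218817/253592871) = 21954544675583/253592871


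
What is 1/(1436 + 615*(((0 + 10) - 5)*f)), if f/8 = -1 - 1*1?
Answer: -1/47764 ≈ -2.0936e-5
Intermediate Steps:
f = -16 (f = 8*(-1 - 1*1) = 8*(-1 - 1) = 8*(-2) = -16)
1/(1436 + 615*(((0 + 10) - 5)*f)) = 1/(1436 + 615*(((0 + 10) - 5)*(-16))) = 1/(1436 + 615*((10 - 5)*(-16))) = 1/(1436 + 615*(5*(-16))) = 1/(1436 + 615*(-80)) = 1/(1436 - 49200) = 1/(-47764) = -1/47764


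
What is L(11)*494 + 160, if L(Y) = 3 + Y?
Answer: 7076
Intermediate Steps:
L(11)*494 + 160 = (3 + 11)*494 + 160 = 14*494 + 160 = 6916 + 160 = 7076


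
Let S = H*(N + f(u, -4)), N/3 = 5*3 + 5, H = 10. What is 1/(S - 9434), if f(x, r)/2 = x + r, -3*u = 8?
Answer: -3/26902 ≈ -0.00011152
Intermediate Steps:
u = -8/3 (u = -⅓*8 = -8/3 ≈ -2.6667)
f(x, r) = 2*r + 2*x (f(x, r) = 2*(x + r) = 2*(r + x) = 2*r + 2*x)
N = 60 (N = 3*(5*3 + 5) = 3*(15 + 5) = 3*20 = 60)
S = 1400/3 (S = 10*(60 + (2*(-4) + 2*(-8/3))) = 10*(60 + (-8 - 16/3)) = 10*(60 - 40/3) = 10*(140/3) = 1400/3 ≈ 466.67)
1/(S - 9434) = 1/(1400/3 - 9434) = 1/(-26902/3) = -3/26902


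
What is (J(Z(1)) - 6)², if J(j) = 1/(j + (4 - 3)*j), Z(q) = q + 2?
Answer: 1225/36 ≈ 34.028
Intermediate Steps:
Z(q) = 2 + q
J(j) = 1/(2*j) (J(j) = 1/(j + 1*j) = 1/(j + j) = 1/(2*j))
(J(Z(1)) - 6)² = (1/(2*(2 + 1)) - 6)² = ((½)/3 - 6)² = ((½)*(⅓) - 6)² = (⅙ - 6)² = (-35/6)² = 1225/36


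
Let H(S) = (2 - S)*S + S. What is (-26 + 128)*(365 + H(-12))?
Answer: 18870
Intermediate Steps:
H(S) = S + S*(2 - S) (H(S) = S*(2 - S) + S = S + S*(2 - S))
(-26 + 128)*(365 + H(-12)) = (-26 + 128)*(365 - 12*(3 - 1*(-12))) = 102*(365 - 12*(3 + 12)) = 102*(365 - 12*15) = 102*(365 - 180) = 102*185 = 18870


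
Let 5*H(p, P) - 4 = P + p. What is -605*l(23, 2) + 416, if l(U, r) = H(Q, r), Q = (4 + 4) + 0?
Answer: -1278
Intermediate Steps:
Q = 8 (Q = 8 + 0 = 8)
H(p, P) = ⅘ + P/5 + p/5 (H(p, P) = ⅘ + (P + p)/5 = ⅘ + (P/5 + p/5) = ⅘ + P/5 + p/5)
l(U, r) = 12/5 + r/5 (l(U, r) = ⅘ + r/5 + (⅕)*8 = ⅘ + r/5 + 8/5 = 12/5 + r/5)
-605*l(23, 2) + 416 = -605*(12/5 + (⅕)*2) + 416 = -605*(12/5 + ⅖) + 416 = -605*14/5 + 416 = -1694 + 416 = -1278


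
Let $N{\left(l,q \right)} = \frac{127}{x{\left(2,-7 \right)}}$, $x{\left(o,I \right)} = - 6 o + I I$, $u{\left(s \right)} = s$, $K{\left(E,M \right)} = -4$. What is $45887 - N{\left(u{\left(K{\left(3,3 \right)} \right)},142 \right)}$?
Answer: $\frac{1697692}{37} \approx 45884.0$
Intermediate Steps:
$x{\left(o,I \right)} = I^{2} - 6 o$ ($x{\left(o,I \right)} = - 6 o + I^{2} = I^{2} - 6 o$)
$N{\left(l,q \right)} = \frac{127}{37}$ ($N{\left(l,q \right)} = \frac{127}{\left(-7\right)^{2} - 12} = \frac{127}{49 - 12} = \frac{127}{37}$)
$45887 - N{\left(u{\left(K{\left(3,3 \right)} \right)},142 \right)} = 45887 - \frac{127}{37} = \frac{1697692}{37}$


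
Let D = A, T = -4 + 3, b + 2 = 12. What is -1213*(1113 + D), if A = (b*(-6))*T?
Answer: -1422849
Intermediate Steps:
b = 10 (b = -2 + 12 = 10)
T = -1
A = 60 (A = (10*(-6))*(-1) = -60*(-1) = 60)
D = 60
-1213*(1113 + D) = -1213*(1113 + 60) = -1213*1173 = -1422849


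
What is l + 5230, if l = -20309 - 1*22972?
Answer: -38051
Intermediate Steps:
l = -43281 (l = -20309 - 22972 = -43281)
l + 5230 = -43281 + 5230 = -38051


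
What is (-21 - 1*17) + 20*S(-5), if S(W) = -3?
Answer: -98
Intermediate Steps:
(-21 - 1*17) + 20*S(-5) = (-21 - 1*17) + 20*(-3) = (-21 - 17) - 60 = -38 - 60 = -98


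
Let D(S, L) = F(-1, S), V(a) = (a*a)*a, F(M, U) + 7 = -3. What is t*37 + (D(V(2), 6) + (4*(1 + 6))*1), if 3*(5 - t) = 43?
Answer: -982/3 ≈ -327.33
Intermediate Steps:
F(M, U) = -10 (F(M, U) = -7 - 3 = -10)
V(a) = a³ (V(a) = a²*a = a³)
D(S, L) = -10
t = -28/3 (t = 5 - ⅓*43 = 5 - 43/3 = -28/3 ≈ -9.3333)
t*37 + (D(V(2), 6) + (4*(1 + 6))*1) = -28/3*37 + (-10 + (4*(1 + 6))*1) = -1036/3 + (-10 + (4*7)*1) = -1036/3 + (-10 + 28*1) = -1036/3 + (-10 + 28) = -1036/3 + 18 = -982/3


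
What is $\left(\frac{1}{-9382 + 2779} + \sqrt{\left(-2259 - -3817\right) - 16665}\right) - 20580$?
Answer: $- \frac{135889741}{6603} + i \sqrt{15107} \approx -20580.0 + 122.91 i$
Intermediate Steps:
$\left(\frac{1}{-9382 + 2779} + \sqrt{\left(-2259 - -3817\right) - 16665}\right) - 20580 = \left(\frac{1}{-6603} + \sqrt{\left(-2259 + 3817\right) - 16665}\right) - 20580 = \left(- \frac{1}{6603} + \sqrt{1558 - 16665}\right) - 20580 = \left(- \frac{1}{6603} + \sqrt{-15107}\right) - 20580 = \left(- \frac{1}{6603} + i \sqrt{15107}\right) - 20580 = - \frac{135889741}{6603} + i \sqrt{15107}$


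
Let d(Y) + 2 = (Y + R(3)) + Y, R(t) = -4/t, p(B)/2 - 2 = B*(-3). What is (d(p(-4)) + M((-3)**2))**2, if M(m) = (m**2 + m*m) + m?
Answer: 450241/9 ≈ 50027.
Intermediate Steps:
p(B) = 4 - 6*B (p(B) = 4 + 2*(B*(-3)) = 4 + 2*(-3*B) = 4 - 6*B)
M(m) = m + 2*m**2 (M(m) = (m**2 + m**2) + m = 2*m**2 + m = m + 2*m**2)
d(Y) = -10/3 + 2*Y (d(Y) = -2 + ((Y - 4/3) + Y) = -2 + ((-4/3 + Y) + Y) = -2 + (-4/3 + 2*Y) = -10/3 + 2*Y)
(d(p(-4)) + M((-3)**2))**2 = ((-10/3 + 2*(4 - 6*(-4))) + (-3)**2*(1 + 2*(-3)**2))**2 = ((-10/3 + 2*(4 + 24)) + 9*(1 + 2*9))**2 = ((-10/3 + 2*28) + 9*(1 + 18))**2 = ((-10/3 + 56) + 9*19)**2 = (158/3 + 171)**2 = (671/3)**2 = 450241/9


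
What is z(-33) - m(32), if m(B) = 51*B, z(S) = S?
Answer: -1665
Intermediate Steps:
z(-33) - m(32) = -33 - 51*32 = -33 - 1*1632 = -33 - 1632 = -1665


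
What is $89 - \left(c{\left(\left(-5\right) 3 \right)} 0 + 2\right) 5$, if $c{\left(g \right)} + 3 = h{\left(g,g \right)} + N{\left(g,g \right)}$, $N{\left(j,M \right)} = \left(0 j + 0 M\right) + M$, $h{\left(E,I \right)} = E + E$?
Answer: $79$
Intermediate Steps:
$h{\left(E,I \right)} = 2 E$
$N{\left(j,M \right)} = M$ ($N{\left(j,M \right)} = \left(0 + 0\right) + M = 0 + M = M$)
$c{\left(g \right)} = -3 + 3 g$ ($c{\left(g \right)} = -3 + \left(2 g + g\right) = -3 + 3 g$)
$89 - \left(c{\left(\left(-5\right) 3 \right)} 0 + 2\right) 5 = 89 - \left(\left(-3 + 3 \left(\left(-5\right) 3\right)\right) 0 + 2\right) 5 = 89 - \left(\left(-3 + 3 \left(-15\right)\right) 0 + 2\right) 5 = 89 - \left(\left(-3 - 45\right) 0 + 2\right) 5 = 89 - \left(\left(-48\right) 0 + 2\right) 5 = 89 - \left(0 + 2\right) 5 = 89 - 2 \cdot 5 = 89 - 10 = 79$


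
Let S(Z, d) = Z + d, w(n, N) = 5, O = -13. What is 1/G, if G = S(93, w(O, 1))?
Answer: 1/98 ≈ 0.010204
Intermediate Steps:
G = 98 (G = 93 + 5 = 98)
1/G = 1/98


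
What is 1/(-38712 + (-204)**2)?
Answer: 1/2904 ≈ 0.00034435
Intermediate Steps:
1/(-38712 + (-204)**2) = 1/(-38712 + 41616) = 1/2904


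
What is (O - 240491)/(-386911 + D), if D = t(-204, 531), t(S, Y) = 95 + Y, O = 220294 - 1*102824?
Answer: 123021/386285 ≈ 0.31847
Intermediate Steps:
O = 117470 (O = 220294 - 102824 = 117470)
D = 626 (D = 95 + 531 = 626)
(O - 240491)/(-386911 + D) = (117470 - 240491)/(-386911 + 626) = -123021/(-386285) = -123021*(-1/386285) = 123021/386285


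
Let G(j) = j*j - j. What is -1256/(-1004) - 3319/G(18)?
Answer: -736985/76806 ≈ -9.5954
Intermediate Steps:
G(j) = j² - j
-1256/(-1004) - 3319/G(18) = -1256/(-1004) - 3319*1/(18*(-1 + 18)) = -1256*(-1/1004) - 3319/(18*17) = 314/251 - 3319/306 = -736985/76806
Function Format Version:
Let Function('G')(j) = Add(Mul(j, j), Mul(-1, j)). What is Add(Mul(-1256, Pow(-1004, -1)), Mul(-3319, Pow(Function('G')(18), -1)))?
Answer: Rational(-736985, 76806) ≈ -9.5954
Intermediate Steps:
Function('G')(j) = Add(Pow(j, 2), Mul(-1, j))
Add(Mul(-1256, Pow(-1004, -1)), Mul(-3319, Pow(Function('G')(18), -1))) = Add(Mul(-1256, Pow(-1004, -1)), Mul(-3319, Pow(Mul(18, Add(-1, 18)), -1))) = Add(Mul(-1256, Rational(-1, 1004)), Mul(-3319, Pow(Mul(18, 17), -1))) = Add(Rational(314, 251), Mul(-3319, Pow(306, -1))) = Add(Rational(314, 251), Mul(-3319, Rational(1, 306))) = Add(Rational(314, 251), Rational(-3319, 306)) = Rational(-736985, 76806)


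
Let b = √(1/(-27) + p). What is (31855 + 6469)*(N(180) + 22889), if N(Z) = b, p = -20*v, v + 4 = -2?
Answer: 877198036 + 38324*√9717/9 ≈ 8.7762e+8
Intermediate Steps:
v = -6 (v = -4 - 2 = -6)
p = 120 (p = -20*(-6) = 120)
b = √9717/9 (b = √(1/(-27) + 120) = √(-1/27 + 120) = √(3239/27) = √9717/9 ≈ 10.953)
N(Z) = √9717/9
(31855 + 6469)*(N(180) + 22889) = (31855 + 6469)*(√9717/9 + 22889) = 38324*(22889 + √9717/9) = 877198036 + 38324*√9717/9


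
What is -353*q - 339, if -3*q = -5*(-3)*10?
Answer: 17311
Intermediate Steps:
q = -50 (q = -(-5*(-3))*10/3 = -5*10 = -⅓*150 = -50)
-353*q - 339 = -353*(-50) - 339 = 17650 - 339 = 17311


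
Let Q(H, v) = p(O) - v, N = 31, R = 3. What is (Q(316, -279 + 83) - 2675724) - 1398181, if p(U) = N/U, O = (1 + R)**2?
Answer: -65179313/16 ≈ -4.0737e+6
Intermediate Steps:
O = 16 (O = (1 + 3)**2 = 4**2 = 16)
p(U) = 31/U
Q(H, v) = 31/16 - v
(Q(316, -279 + 83) - 2675724) - 1398181 = ((31/16 - (-279 + 83)) - 2675724) - 1398181 = ((31/16 - 1*(-196)) - 2675724) - 1398181 = ((31/16 + 196) - 2675724) - 1398181 = (3167/16 - 2675724) - 1398181 = -42808417/16 - 1398181 = -65179313/16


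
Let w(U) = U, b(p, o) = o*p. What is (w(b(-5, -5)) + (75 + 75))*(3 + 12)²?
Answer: 39375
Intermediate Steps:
(w(b(-5, -5)) + (75 + 75))*(3 + 12)² = (-5*(-5) + (75 + 75))*(3 + 12)² = (25 + 150)*15² = 175*225 = 39375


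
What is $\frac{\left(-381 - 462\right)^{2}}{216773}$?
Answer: $\frac{710649}{216773} \approx 3.2783$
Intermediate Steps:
$\frac{\left(-381 - 462\right)^{2}}{216773} = \left(-843\right)^{2} \cdot \frac{1}{216773} = 710649 \cdot \frac{1}{216773} = \frac{710649}{216773}$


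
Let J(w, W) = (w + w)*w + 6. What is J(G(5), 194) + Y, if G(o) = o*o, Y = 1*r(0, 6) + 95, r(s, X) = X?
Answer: 1357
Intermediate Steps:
Y = 101 (Y = 1*6 + 95 = 6 + 95 = 101)
G(o) = o²
J(w, W) = 6 + 2*w² (J(w, W) = (2*w)*w + 6 = 2*w² + 6 = 6 + 2*w²)
J(G(5), 194) + Y = (6 + 2*(5²)²) + 101 = (6 + 2*25²) + 101 = (6 + 2*625) + 101 = (6 + 1250) + 101 = 1256 + 101 = 1357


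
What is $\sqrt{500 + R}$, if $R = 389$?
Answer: $\sqrt{889} \approx 29.816$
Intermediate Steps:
$\sqrt{500 + R} = \sqrt{500 + 389} = \sqrt{889}$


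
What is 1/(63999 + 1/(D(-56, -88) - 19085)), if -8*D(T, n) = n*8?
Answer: 18997/1215789002 ≈ 1.5625e-5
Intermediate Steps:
D(T, n) = -n (D(T, n) = -n*8/8 = -n)
1/(63999 + 1/(D(-56, -88) - 19085)) = 1/(63999 + 1/(-1*(-88) - 19085)) = 1/(63999 + 1/(88 - 19085)) = 1/(63999 + 1/(-18997)) = 1/(63999 - 1/18997) = 1/(1215789002/18997) = 18997/1215789002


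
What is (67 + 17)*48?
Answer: 4032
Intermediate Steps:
(67 + 17)*48 = 84*48 = 4032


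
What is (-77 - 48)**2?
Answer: 15625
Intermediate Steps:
(-77 - 48)**2 = (-125)**2 = 15625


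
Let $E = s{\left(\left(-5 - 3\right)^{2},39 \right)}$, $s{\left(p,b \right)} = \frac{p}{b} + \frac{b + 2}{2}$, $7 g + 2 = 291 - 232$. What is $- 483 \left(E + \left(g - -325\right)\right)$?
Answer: $- \frac{4461655}{26} \approx -1.716 \cdot 10^{5}$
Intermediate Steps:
$g = \frac{57}{7}$ ($g = - \frac{2}{7} + \frac{291 - 232}{7} = - \frac{2}{7} + \frac{1}{7} \cdot 59 = - \frac{2}{7} + \frac{59}{7} = \frac{57}{7} \approx 8.1429$)
$s{\left(p,b \right)} = 1 + \frac{b}{2} + \frac{p}{b}$ ($s{\left(p,b \right)} = \frac{p}{b} + \left(2 + b\right) \frac{1}{2} = \frac{p}{b} + \left(1 + \frac{b}{2}\right) = 1 + \frac{b}{2} + \frac{p}{b}$)
$E = \frac{1727}{78}$ ($E = 1 + \frac{1}{2} \cdot 39 + \frac{\left(-5 - 3\right)^{2}}{39} = 1 + \frac{39}{2} + \left(-8\right)^{2} \cdot \frac{1}{39} = 1 + \frac{39}{2} + 64 \cdot \frac{1}{39} = 1 + \frac{39}{2} + \frac{64}{39} = \frac{1727}{78} \approx 22.141$)
$- 483 \left(E + \left(g - -325\right)\right) = - 483 \left(\frac{1727}{78} + \left(\frac{57}{7} - -325\right)\right) = - 483 \left(\frac{1727}{78} + \left(\frac{57}{7} + 325\right)\right) = - 483 \left(\frac{1727}{78} + \frac{2332}{7}\right) = \left(-483\right) \frac{193985}{546} = - \frac{4461655}{26}$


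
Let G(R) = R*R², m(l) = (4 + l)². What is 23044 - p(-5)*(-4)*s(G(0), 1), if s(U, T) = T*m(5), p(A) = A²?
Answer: 31144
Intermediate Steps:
G(R) = R³
s(U, T) = 81*T (s(U, T) = T*(4 + 5)² = T*9² = T*81 = 81*T)
23044 - p(-5)*(-4)*s(G(0), 1) = 23044 - (-5)²*(-4)*81*1 = 23044 - 25*(-4)*81 = 23044 - (-100)*81 = 23044 - 1*(-8100) = 23044 + 8100 = 31144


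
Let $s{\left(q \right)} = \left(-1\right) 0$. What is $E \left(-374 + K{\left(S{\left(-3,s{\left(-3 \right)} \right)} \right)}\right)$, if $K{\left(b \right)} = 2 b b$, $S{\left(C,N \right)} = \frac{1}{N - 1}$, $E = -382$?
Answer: $142104$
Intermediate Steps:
$s{\left(q \right)} = 0$
$S{\left(C,N \right)} = \frac{1}{-1 + N}$
$K{\left(b \right)} = 2 b^{2}$
$E \left(-374 + K{\left(S{\left(-3,s{\left(-3 \right)} \right)} \right)}\right) = - 382 \left(-374 + 2 \left(\frac{1}{-1 + 0}\right)^{2}\right) = - 382 \left(-374 + 2 \left(\frac{1}{-1}\right)^{2}\right) = - 382 \left(-374 + 2 \left(-1\right)^{2}\right) = - 382 \left(-374 + 2 \cdot 1\right) = - 382 \left(-374 + 2\right) = \left(-382\right) \left(-372\right) = 142104$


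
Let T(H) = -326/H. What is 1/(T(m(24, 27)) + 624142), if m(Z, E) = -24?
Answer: 12/7489867 ≈ 1.6022e-6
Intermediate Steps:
1/(T(m(24, 27)) + 624142) = 1/(-326/(-24) + 624142) = 1/(-326*(-1/24) + 624142) = 1/(163/12 + 624142) = 1/(7489867/12) = 12/7489867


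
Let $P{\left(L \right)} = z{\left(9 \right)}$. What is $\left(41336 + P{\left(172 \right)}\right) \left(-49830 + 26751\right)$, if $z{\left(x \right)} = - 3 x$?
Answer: $-953370411$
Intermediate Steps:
$P{\left(L \right)} = -27$ ($P{\left(L \right)} = \left(-3\right) 9 = -27$)
$\left(41336 + P{\left(172 \right)}\right) \left(-49830 + 26751\right) = \left(41336 - 27\right) \left(-49830 + 26751\right) = 41309 \left(-23079\right) = -953370411$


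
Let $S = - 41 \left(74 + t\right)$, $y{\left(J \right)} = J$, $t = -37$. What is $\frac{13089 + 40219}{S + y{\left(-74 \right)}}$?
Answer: $- \frac{53308}{1591} \approx -33.506$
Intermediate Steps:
$S = -1517$ ($S = - 41 \left(74 - 37\right) = \left(-41\right) 37 = -1517$)
$\frac{13089 + 40219}{S + y{\left(-74 \right)}} = \frac{13089 + 40219}{-1517 - 74} = \frac{53308}{-1591} = 53308 \left(- \frac{1}{1591}\right) = - \frac{53308}{1591}$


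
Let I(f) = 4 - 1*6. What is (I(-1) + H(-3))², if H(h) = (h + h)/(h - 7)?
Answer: 49/25 ≈ 1.9600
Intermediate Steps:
H(h) = 2*h/(-7 + h) (H(h) = (2*h)/(-7 + h) = 2*h/(-7 + h))
I(f) = -2 (I(f) = 4 - 6 = -2)
(I(-1) + H(-3))² = (-2 + 2*(-3)/(-7 - 3))² = (-2 + 2*(-3)/(-10))² = (-2 + 2*(-3)*(-⅒))² = (-2 + ⅗)² = (-7/5)² = 49/25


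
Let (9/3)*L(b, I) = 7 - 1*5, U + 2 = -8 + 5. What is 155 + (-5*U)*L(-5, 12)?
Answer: 515/3 ≈ 171.67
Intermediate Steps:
U = -5 (U = -2 + (-8 + 5) = -2 - 3 = -5)
L(b, I) = ⅔ (L(b, I) = (7 - 1*5)/3 = (7 - 5)/3 = (⅓)*2 = ⅔)
155 + (-5*U)*L(-5, 12) = 155 - 5*(-5)*(⅔) = 155 + 25*(⅔) = 155 + 50/3 = 515/3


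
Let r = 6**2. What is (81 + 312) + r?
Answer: 429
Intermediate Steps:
r = 36
(81 + 312) + r = (81 + 312) + 36 = 393 + 36 = 429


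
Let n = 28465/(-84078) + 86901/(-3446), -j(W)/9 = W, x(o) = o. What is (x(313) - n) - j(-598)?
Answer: -365312737426/72433197 ≈ -5043.4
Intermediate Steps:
j(W) = -9*W
n = -1851138167/72433197 (n = 28465*(-1/84078) + 86901*(-1/3446) = -28465/84078 - 86901/3446 = -1851138167/72433197 ≈ -25.556)
(x(313) - n) - j(-598) = (313 - 1*(-1851138167/72433197)) - (-9)*(-598) = (313 + 1851138167/72433197) - 1*5382 = 24522728828/72433197 - 5382 = -365312737426/72433197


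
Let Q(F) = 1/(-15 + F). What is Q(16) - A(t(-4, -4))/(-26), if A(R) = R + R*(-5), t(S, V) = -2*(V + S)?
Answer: -19/13 ≈ -1.4615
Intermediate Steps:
t(S, V) = -2*S - 2*V (t(S, V) = -2*(S + V) = -2*S - 2*V)
A(R) = -4*R (A(R) = R - 5*R = -4*R)
Q(16) - A(t(-4, -4))/(-26) = 1/(-15 + 16) - (-4*(-2*(-4) - 2*(-4)))/(-26) = 1/1 - (-4*(8 + 8))*(-1)/26 = 1 - (-4*16)*(-1)/26 = 1 - (-64)*(-1)/26 = 1 - 1*32/13 = 1 - 32/13 = -19/13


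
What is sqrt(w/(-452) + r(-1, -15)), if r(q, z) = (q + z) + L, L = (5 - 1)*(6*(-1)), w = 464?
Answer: 2*I*sqrt(130967)/113 ≈ 6.4052*I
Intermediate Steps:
L = -24 (L = 4*(-6) = -24)
r(q, z) = -24 + q + z (r(q, z) = (q + z) - 24 = -24 + q + z)
sqrt(w/(-452) + r(-1, -15)) = sqrt(464/(-452) + (-24 - 1 - 15)) = sqrt(464*(-1/452) - 40) = sqrt(-116/113 - 40) = sqrt(-4636/113) = 2*I*sqrt(130967)/113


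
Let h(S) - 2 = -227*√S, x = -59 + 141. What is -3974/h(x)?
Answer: 3974/2112687 + 451049*√82/2112687 ≈ 1.9352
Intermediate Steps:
x = 82
h(S) = 2 - 227*√S
-3974/h(x) = -3974/(2 - 227*√82)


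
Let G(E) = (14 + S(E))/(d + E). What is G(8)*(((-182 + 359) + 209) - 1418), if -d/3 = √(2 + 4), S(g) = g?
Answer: -90816/5 - 34056*√6/5 ≈ -34847.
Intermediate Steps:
d = -3*√6 (d = -3*√(2 + 4) = -3*√6 ≈ -7.3485)
G(E) = (14 + E)/(E - 3*√6) (G(E) = (14 + E)/(-3*√6 + E) = (14 + E)/(E - 3*√6))
G(8)*(((-182 + 359) + 209) - 1418) = ((14 + 8)/(8 - 3*√6))*(((-182 + 359) + 209) - 1418) = (22/(8 - 3*√6))*((177 + 209) - 1418) = (22/(8 - 3*√6))*(386 - 1418) = (22/(8 - 3*√6))*(-1032) = -22704/(8 - 3*√6)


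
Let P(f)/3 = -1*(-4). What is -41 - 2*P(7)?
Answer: -65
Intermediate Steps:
P(f) = 12 (P(f) = 3*(-1*(-4)) = 3*4 = 12)
-41 - 2*P(7) = -41 - 2*12 = -41 - 24 = -65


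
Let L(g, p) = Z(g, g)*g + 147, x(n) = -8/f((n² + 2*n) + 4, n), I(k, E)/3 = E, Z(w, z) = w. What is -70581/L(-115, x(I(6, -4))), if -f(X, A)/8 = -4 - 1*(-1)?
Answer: -70581/13372 ≈ -5.2783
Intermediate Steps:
I(k, E) = 3*E
f(X, A) = 24 (f(X, A) = -8*(-4 - 1*(-1)) = -8*(-4 + 1) = -8*(-3) = 24)
x(n) = -⅓ (x(n) = -8/24 = -8*1/24 = -⅓)
L(g, p) = 147 + g² (L(g, p) = g*g + 147 = g² + 147 = 147 + g²)
-70581/L(-115, x(I(6, -4))) = -70581/(147 + (-115)²) = -70581/(147 + 13225) = -70581/13372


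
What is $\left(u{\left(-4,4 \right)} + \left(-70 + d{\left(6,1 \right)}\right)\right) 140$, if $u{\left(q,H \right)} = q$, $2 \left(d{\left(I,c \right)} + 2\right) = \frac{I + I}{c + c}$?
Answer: $-10220$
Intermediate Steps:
$d{\left(I,c \right)} = -2 + \frac{I}{2 c}$ ($d{\left(I,c \right)} = -2 + \frac{\left(I + I\right) \frac{1}{c + c}}{2} = -2 + \frac{2 I \frac{1}{2 c}}{2} = -2 + \frac{I \frac{1}{c}}{2} = -2 + \frac{I}{2 c}$)
$\left(u{\left(-4,4 \right)} + \left(-70 + d{\left(6,1 \right)}\right)\right) 140 = \left(-4 - \left(72 - 3\right)\right) 140 = \left(-4 + \left(-70 + \left(-2 + 3\right)\right)\right) 140 = \left(-4 + \left(-70 + 1\right)\right) 140 = \left(-4 - 69\right) 140 = \left(-73\right) 140 = -10220$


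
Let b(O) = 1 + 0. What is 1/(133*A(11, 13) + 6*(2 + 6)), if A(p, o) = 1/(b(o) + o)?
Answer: 2/115 ≈ 0.017391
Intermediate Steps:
b(O) = 1
A(p, o) = 1/(1 + o)
1/(133*A(11, 13) + 6*(2 + 6)) = 1/(133/(1 + 13) + 6*(2 + 6)) = 1/(133/14 + 6*8) = 1/(133*(1/14) + 48) = 1/(19/2 + 48) = 1/(115/2) = 2/115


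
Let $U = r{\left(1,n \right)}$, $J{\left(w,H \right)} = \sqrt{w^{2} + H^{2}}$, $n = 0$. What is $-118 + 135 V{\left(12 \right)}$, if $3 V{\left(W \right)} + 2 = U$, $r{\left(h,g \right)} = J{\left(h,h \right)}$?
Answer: $-208 + 45 \sqrt{2} \approx -144.36$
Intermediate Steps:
$J{\left(w,H \right)} = \sqrt{H^{2} + w^{2}}$
$r{\left(h,g \right)} = \sqrt{2} \sqrt{h^{2}}$ ($r{\left(h,g \right)} = \sqrt{h^{2} + h^{2}} = \sqrt{2 h^{2}} = \sqrt{2} \sqrt{h^{2}}$)
$U = \sqrt{2}$ ($U = \sqrt{2} \sqrt{1^{2}} = \sqrt{2} \sqrt{1} = \sqrt{2} \cdot 1 = \sqrt{2} \approx 1.4142$)
$V{\left(W \right)} = - \frac{2}{3} + \frac{\sqrt{2}}{3}$
$-118 + 135 V{\left(12 \right)} = -118 + 135 \left(- \frac{2}{3} + \frac{\sqrt{2}}{3}\right) = -118 - \left(90 - 45 \sqrt{2}\right) = -208 + 45 \sqrt{2}$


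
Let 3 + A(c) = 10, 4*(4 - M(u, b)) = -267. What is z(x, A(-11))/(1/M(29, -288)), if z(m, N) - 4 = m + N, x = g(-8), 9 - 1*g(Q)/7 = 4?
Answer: 6509/2 ≈ 3254.5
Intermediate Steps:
g(Q) = 35 (g(Q) = 63 - 7*4 = 63 - 28 = 35)
M(u, b) = 283/4 (M(u, b) = 4 - ¼*(-267) = 4 + 267/4 = 283/4)
A(c) = 7 (A(c) = -3 + 10 = 7)
x = 35
z(m, N) = 4 + N + m (z(m, N) = 4 + (m + N) = 4 + (N + m) = 4 + N + m)
z(x, A(-11))/(1/M(29, -288)) = (4 + 7 + 35)/(1/(283/4)) = 46/(4/283) = 46*(283/4) = 6509/2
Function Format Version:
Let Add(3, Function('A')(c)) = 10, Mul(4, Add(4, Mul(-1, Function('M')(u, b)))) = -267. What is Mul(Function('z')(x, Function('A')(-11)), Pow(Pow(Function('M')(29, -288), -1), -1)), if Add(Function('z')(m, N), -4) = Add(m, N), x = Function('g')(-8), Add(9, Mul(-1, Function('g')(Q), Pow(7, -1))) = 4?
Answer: Rational(6509, 2) ≈ 3254.5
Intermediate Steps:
Function('g')(Q) = 35 (Function('g')(Q) = Add(63, Mul(-7, 4)) = Add(63, -28) = 35)
Function('M')(u, b) = Rational(283, 4) (Function('M')(u, b) = Add(4, Mul(Rational(-1, 4), -267)) = Add(4, Rational(267, 4)) = Rational(283, 4))
Function('A')(c) = 7 (Function('A')(c) = Add(-3, 10) = 7)
x = 35
Function('z')(m, N) = Add(4, N, m) (Function('z')(m, N) = Add(4, Add(m, N)) = Add(4, Add(N, m)) = Add(4, N, m))
Mul(Function('z')(x, Function('A')(-11)), Pow(Pow(Function('M')(29, -288), -1), -1)) = Mul(Add(4, 7, 35), Pow(Pow(Rational(283, 4), -1), -1)) = Mul(46, Pow(Rational(4, 283), -1)) = Mul(46, Rational(283, 4)) = Rational(6509, 2)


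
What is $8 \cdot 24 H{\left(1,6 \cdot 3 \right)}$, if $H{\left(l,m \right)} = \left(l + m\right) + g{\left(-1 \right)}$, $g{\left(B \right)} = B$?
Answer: $3456$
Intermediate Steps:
$H{\left(l,m \right)} = -1 + l + m$ ($H{\left(l,m \right)} = \left(l + m\right) - 1 = -1 + l + m$)
$8 \cdot 24 H{\left(1,6 \cdot 3 \right)} = 8 \cdot 24 \left(-1 + 1 + 6 \cdot 3\right) = 192 \left(-1 + 1 + 18\right) = 192 \cdot 18 = 3456$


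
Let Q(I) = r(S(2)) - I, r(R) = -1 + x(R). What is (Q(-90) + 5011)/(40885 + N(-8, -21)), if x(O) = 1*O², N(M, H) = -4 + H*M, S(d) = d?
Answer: 5104/41049 ≈ 0.12434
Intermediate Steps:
x(O) = O²
r(R) = -1 + R²
Q(I) = 3 - I (Q(I) = (-1 + 2²) - I = (-1 + 4) - I = 3 - I)
(Q(-90) + 5011)/(40885 + N(-8, -21)) = ((3 - 1*(-90)) + 5011)/(40885 + (-4 - 21*(-8))) = ((3 + 90) + 5011)/(40885 + (-4 + 168)) = (93 + 5011)/(40885 + 164) = 5104/41049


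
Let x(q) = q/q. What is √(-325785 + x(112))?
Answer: 2*I*√81446 ≈ 570.78*I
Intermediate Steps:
x(q) = 1
√(-325785 + x(112)) = √(-325785 + 1) = √(-325784) = 2*I*√81446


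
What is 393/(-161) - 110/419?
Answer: -182377/67459 ≈ -2.7035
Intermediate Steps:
393/(-161) - 110/419 = 393*(-1/161) - 110*1/419 = -393/161 - 110/419 = -182377/67459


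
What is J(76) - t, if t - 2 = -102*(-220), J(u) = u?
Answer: -22366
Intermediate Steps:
t = 22442 (t = 2 - 102*(-220) = 2 + 22440 = 22442)
J(76) - t = 76 - 1*22442 = 76 - 22442 = -22366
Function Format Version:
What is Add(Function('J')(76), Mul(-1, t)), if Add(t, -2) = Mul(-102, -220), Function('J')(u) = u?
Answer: -22366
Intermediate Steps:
t = 22442 (t = Add(2, Mul(-102, -220)) = Add(2, 22440) = 22442)
Add(Function('J')(76), Mul(-1, t)) = Add(76, Mul(-1, 22442)) = Add(76, -22442) = -22366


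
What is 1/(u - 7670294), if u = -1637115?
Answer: -1/9307409 ≈ -1.0744e-7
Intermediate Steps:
1/(u - 7670294) = 1/(-1637115 - 7670294) = 1/(-9307409) = -1/9307409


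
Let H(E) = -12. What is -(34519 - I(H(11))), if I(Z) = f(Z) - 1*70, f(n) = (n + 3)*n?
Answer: -34481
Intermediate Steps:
f(n) = n*(3 + n) (f(n) = (3 + n)*n = n*(3 + n))
I(Z) = -70 + Z*(3 + Z) (I(Z) = Z*(3 + Z) - 1*70 = Z*(3 + Z) - 70 = -70 + Z*(3 + Z))
-(34519 - I(H(11))) = -(34519 - (-70 - 12*(3 - 12))) = -(34519 - (-70 - 12*(-9))) = -(34519 - (-70 + 108)) = -(34519 - 1*38) = -(34519 - 38) = -1*34481 = -34481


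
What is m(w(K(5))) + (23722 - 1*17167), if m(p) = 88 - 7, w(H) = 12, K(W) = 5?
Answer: 6636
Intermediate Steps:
m(p) = 81
m(w(K(5))) + (23722 - 1*17167) = 81 + (23722 - 1*17167) = 81 + (23722 - 17167) = 81 + 6555 = 6636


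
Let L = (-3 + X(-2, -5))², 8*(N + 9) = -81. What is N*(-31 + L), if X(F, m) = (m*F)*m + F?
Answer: -229041/4 ≈ -57260.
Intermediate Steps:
N = -153/8 (N = -9 + (⅛)*(-81) = -9 - 81/8 = -153/8 ≈ -19.125)
X(F, m) = F + F*m² (X(F, m) = (F*m)*m + F = F*m² + F = F + F*m²)
L = 3025 (L = (-3 - 2*(1 + (-5)²))² = (-3 - 2*(1 + 25))² = (-3 - 2*26)² = (-3 - 52)² = (-55)² = 3025)
N*(-31 + L) = -153*(-31 + 3025)/8 = -153/8*2994 = -229041/4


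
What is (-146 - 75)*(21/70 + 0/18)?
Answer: -663/10 ≈ -66.300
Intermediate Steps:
(-146 - 75)*(21/70 + 0/18) = -221*(21*(1/70) + 0*(1/18)) = -221*(3/10 + 0) = -221*3/10 = -663/10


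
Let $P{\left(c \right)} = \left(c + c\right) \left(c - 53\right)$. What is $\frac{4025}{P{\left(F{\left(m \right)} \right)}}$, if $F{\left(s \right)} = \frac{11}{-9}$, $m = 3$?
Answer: $\frac{326025}{10736} \approx 30.367$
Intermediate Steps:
$F{\left(s \right)} = - \frac{11}{9}$ ($F{\left(s \right)} = 11 \left(- \frac{1}{9}\right) = - \frac{11}{9}$)
$P{\left(c \right)} = 2 c \left(-53 + c\right)$
$\frac{4025}{P{\left(F{\left(m \right)} \right)}} = \frac{4025}{2 \left(- \frac{11}{9}\right) \left(-53 - \frac{11}{9}\right)} = \frac{4025}{2 \left(- \frac{11}{9}\right) \left(- \frac{488}{9}\right)} = \frac{4025}{\frac{10736}{81}} = 4025 \cdot \frac{81}{10736} = \frac{326025}{10736}$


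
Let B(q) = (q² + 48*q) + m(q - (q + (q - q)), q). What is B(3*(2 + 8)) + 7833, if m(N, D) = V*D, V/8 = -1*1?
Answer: 9933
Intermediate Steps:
V = -8 (V = 8*(-1*1) = 8*(-1) = -8)
m(N, D) = -8*D
B(q) = q² + 40*q (B(q) = (q² + 48*q) - 8*q = q² + 40*q)
B(3*(2 + 8)) + 7833 = (3*(2 + 8))*(40 + 3*(2 + 8)) + 7833 = (3*10)*(40 + 3*10) + 7833 = 30*(40 + 30) + 7833 = 30*70 + 7833 = 2100 + 7833 = 9933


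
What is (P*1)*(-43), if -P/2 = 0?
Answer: 0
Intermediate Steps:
P = 0 (P = -2*0 = 0)
(P*1)*(-43) = (0*1)*(-43) = 0*(-43) = 0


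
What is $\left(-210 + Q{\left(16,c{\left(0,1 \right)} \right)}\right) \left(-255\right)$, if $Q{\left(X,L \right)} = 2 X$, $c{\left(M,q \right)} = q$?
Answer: $45390$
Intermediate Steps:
$\left(-210 + Q{\left(16,c{\left(0,1 \right)} \right)}\right) \left(-255\right) = \left(-210 + 2 \cdot 16\right) \left(-255\right) = \left(-210 + 32\right) \left(-255\right) = \left(-178\right) \left(-255\right) = 45390$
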